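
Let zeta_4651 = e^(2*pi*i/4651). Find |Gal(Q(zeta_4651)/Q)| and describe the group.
|Gal(Q(zeta_4651)/Q)| = phi(4651) = 4650; group ≅ (Z/4651Z)^* ≅ Z/4650Z

The n-th cyclotomic polynomial Φ_4651(x) is the minimal polynomial of zeta_4651 over Q and has degree phi(4651) = 4650. So Q(zeta_4651) is a degree-4650 Galois extension with Galois group (Z/4651Z)^*. (Z/4651Z)^* is cyclic since 4651 is an odd prime power (or 4). Hence Gal(Q(zeta_4651)/Q) ≅ Z/4650Z.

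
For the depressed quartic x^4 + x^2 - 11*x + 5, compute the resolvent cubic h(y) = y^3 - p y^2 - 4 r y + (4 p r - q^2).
h(y) = y^3 - y^2 - 20*y - 101

Identify coefficients: p = 1, q = -11, r = 5.
Plug into h(y) = y^3 - p y^2 - 4 r y + (4 p r - q^2):
  h(y) = y^3 - (1) y^2 - 4*(5) y + (4*(1)*(5) - (-11)^2)
       = y^3 + (-1) y^2 + (-20) y + (-101).
Simplifying: h(y) = y^3 - y^2 - 20*y - 101.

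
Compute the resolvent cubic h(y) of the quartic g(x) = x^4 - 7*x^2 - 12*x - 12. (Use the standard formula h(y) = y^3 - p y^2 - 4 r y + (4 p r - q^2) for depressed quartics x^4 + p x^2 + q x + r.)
h(y) = y^3 + 7*y^2 + 48*y + 192

Identify coefficients: p = -7, q = -12, r = -12.
Plug into h(y) = y^3 - p y^2 - 4 r y + (4 p r - q^2):
  h(y) = y^3 - (-7) y^2 - 4*(-12) y + (4*(-7)*(-12) - (-12)^2)
       = y^3 + (7) y^2 + (48) y + (192).
Simplifying: h(y) = y^3 + 7*y^2 + 48*y + 192.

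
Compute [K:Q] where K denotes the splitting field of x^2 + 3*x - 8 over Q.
[K:Q] = 2

The discriminant of x^2 + (3)*x + (-8) is b^2 - 4c = 9 - (-32) = 41. Since 41 is not a perfect square in Q, the polynomial is irreducible over Q. Its two roots generate a degree-2 extension, so [K:Q] = 2.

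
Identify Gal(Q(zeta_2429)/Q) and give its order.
|Gal(Q(zeta_2429)/Q)| = phi(2429) = 2076; group ≅ (Z/2429Z)^* ≅ Z/6Z × Z/346Z

The n-th cyclotomic polynomial Φ_2429(x) is the minimal polynomial of zeta_2429 over Q and has degree phi(2429) = 2076. So Q(zeta_2429) is a degree-2076 Galois extension with Galois group (Z/2429Z)^*. By CRT, (Z/2429Z)^* ≅ (Z/7Z)^* × (Z/347Z)^*. Each prime-power unit group is (Z/7Z)^* ≅ Z/6Z; (Z/347Z)^* ≅ Z/346Z. Hence Gal(Q(zeta_2429)/Q) ≅ Z/6Z × Z/346Z.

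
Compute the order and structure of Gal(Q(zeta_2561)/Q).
|Gal(Q(zeta_2561)/Q)| = phi(2561) = 2352; group ≅ (Z/2561Z)^* ≅ Z/12Z × Z/196Z

The n-th cyclotomic polynomial Φ_2561(x) is the minimal polynomial of zeta_2561 over Q and has degree phi(2561) = 2352. So Q(zeta_2561) is a degree-2352 Galois extension with Galois group (Z/2561Z)^*. By CRT, (Z/2561Z)^* ≅ (Z/13Z)^* × (Z/197Z)^*. Each prime-power unit group is (Z/13Z)^* ≅ Z/12Z; (Z/197Z)^* ≅ Z/196Z. Hence Gal(Q(zeta_2561)/Q) ≅ Z/12Z × Z/196Z.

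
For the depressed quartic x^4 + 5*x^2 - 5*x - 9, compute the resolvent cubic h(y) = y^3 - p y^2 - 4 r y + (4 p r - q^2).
h(y) = y^3 - 5*y^2 + 36*y - 205

Identify coefficients: p = 5, q = -5, r = -9.
Plug into h(y) = y^3 - p y^2 - 4 r y + (4 p r - q^2):
  h(y) = y^3 - (5) y^2 - 4*(-9) y + (4*(5)*(-9) - (-5)^2)
       = y^3 + (-5) y^2 + (36) y + (-205).
Simplifying: h(y) = y^3 - 5*y^2 + 36*y - 205.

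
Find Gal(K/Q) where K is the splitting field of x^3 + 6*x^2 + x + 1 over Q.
Gal(K/Q) = S_3 (symmetric group of order 6)

Compute the discriminant of x^3 + (6)*x^2 + (1)*x + (1): Δ = -751. Since Δ is not a rational square, the Galois group is not contained in A_3; it must be the full S_3 (irreducibility of the cubic rules out anything smaller).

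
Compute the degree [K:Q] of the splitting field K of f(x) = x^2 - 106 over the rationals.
[K:Q] = 2

The polynomial x^2 - 106 is irreducible over Q since 106 is not a perfect square. Its splitting field is Q(sqrt(106)), which has degree 2 over Q.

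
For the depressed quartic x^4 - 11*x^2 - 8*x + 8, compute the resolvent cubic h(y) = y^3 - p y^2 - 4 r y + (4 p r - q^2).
h(y) = y^3 + 11*y^2 - 32*y - 416

Identify coefficients: p = -11, q = -8, r = 8.
Plug into h(y) = y^3 - p y^2 - 4 r y + (4 p r - q^2):
  h(y) = y^3 - (-11) y^2 - 4*(8) y + (4*(-11)*(8) - (-8)^2)
       = y^3 + (11) y^2 + (-32) y + (-416).
Simplifying: h(y) = y^3 + 11*y^2 - 32*y - 416.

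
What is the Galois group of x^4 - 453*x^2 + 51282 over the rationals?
Gal(K/Q) = V_4 (Klein four-group, Z/2Z × Z/2Z)

f factors as (x^2 - 231)(x^2 - 222), so the splitting field is K = Q(sqrt(231), sqrt(222)). The elements 231, 222, 51282 are all non-squares in Q, so sqrt(231) and sqrt(222) generate independent quadratic extensions. Thus [K:Q] = 4 and Gal(K/Q) is generated by the two order-2 automorphisms sqrt(231) ↦ -sqrt(231) and sqrt(222) ↦ -sqrt(222), giving V_4.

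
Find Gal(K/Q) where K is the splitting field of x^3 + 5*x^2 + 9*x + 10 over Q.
Gal(K/Q) = S_3 (symmetric group of order 6)

Compute the discriminant of x^3 + (5)*x^2 + (9)*x + (10): Δ = -491. Since Δ is not a rational square, the Galois group is not contained in A_3; it must be the full S_3 (irreducibility of the cubic rules out anything smaller).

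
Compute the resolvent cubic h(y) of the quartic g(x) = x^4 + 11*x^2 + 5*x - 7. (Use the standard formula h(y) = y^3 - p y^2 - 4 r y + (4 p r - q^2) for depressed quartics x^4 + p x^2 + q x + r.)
h(y) = y^3 - 11*y^2 + 28*y - 333

Identify coefficients: p = 11, q = 5, r = -7.
Plug into h(y) = y^3 - p y^2 - 4 r y + (4 p r - q^2):
  h(y) = y^3 - (11) y^2 - 4*(-7) y + (4*(11)*(-7) - (5)^2)
       = y^3 + (-11) y^2 + (28) y + (-333).
Simplifying: h(y) = y^3 - 11*y^2 + 28*y - 333.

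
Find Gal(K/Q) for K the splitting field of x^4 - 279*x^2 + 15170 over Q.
Gal(K/Q) = V_4 (Klein four-group, Z/2Z × Z/2Z)

f factors as (x^2 - 74)(x^2 - 205), so the splitting field is K = Q(sqrt(74), sqrt(205)). The elements 74, 205, 15170 are all non-squares in Q, so sqrt(74) and sqrt(205) generate independent quadratic extensions. Thus [K:Q] = 4 and Gal(K/Q) is generated by the two order-2 automorphisms sqrt(74) ↦ -sqrt(74) and sqrt(205) ↦ -sqrt(205), giving V_4.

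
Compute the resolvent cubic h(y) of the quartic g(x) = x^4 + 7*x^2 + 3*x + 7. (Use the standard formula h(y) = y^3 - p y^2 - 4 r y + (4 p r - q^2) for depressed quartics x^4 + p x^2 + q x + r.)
h(y) = y^3 - 7*y^2 - 28*y + 187

Identify coefficients: p = 7, q = 3, r = 7.
Plug into h(y) = y^3 - p y^2 - 4 r y + (4 p r - q^2):
  h(y) = y^3 - (7) y^2 - 4*(7) y + (4*(7)*(7) - (3)^2)
       = y^3 + (-7) y^2 + (-28) y + (187).
Simplifying: h(y) = y^3 - 7*y^2 - 28*y + 187.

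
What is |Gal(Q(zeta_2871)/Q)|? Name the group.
|Gal(Q(zeta_2871)/Q)| = phi(2871) = 1680; group ≅ (Z/2871Z)^* ≅ Z/6Z × Z/10Z × Z/28Z

The n-th cyclotomic polynomial Φ_2871(x) is the minimal polynomial of zeta_2871 over Q and has degree phi(2871) = 1680. So Q(zeta_2871) is a degree-1680 Galois extension with Galois group (Z/2871Z)^*. By CRT, (Z/2871Z)^* ≅ (Z/9Z)^* × (Z/11Z)^* × (Z/29Z)^*. Each prime-power unit group is (Z/9Z)^* ≅ Z/6Z; (Z/11Z)^* ≅ Z/10Z; (Z/29Z)^* ≅ Z/28Z. Hence Gal(Q(zeta_2871)/Q) ≅ Z/6Z × Z/10Z × Z/28Z.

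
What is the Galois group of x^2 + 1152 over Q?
Gal(K/Q) = Z/2Z (cyclic of order 2)

x^2 + 1152 is irreducible over Q since -1152 is not a rational square. The splitting field Q(sqrt(-1152)) has degree 2 over Q, and its unique nontrivial automorphism is sqrt(-1152) ↦ -sqrt(-1152). Hence Gal(Q(sqrt(-1152))/Q) = Z/2Z.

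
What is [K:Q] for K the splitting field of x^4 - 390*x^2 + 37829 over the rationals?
[K:Q] = 4

f factors as (x^2 - 209)(x^2 - 181); the splitting field is K = Q(sqrt(209), sqrt(181)). Since 209, 181, and 37829 are all non-squares in Q, the three subfields Q(sqrt(209)), Q(sqrt(181)), Q(sqrt(37829)) are distinct degree-2 extensions, so [K:Q] = 4 (Klein four Galois group).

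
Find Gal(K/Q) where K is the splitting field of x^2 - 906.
Gal(K/Q) = Z/2Z (cyclic of order 2)

x^2 - 906 is irreducible over Q since 906 is not a rational square. The splitting field Q(sqrt(906)) has degree 2 over Q, and its unique nontrivial automorphism is sqrt(906) ↦ -sqrt(906). Hence Gal(Q(sqrt(906))/Q) = Z/2Z.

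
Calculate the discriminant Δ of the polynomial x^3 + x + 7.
Δ = -1327

For a depressed cubic x^3 + p x + q the discriminant is Δ = -4 p^3 - 27 q^2 = -4*(1)^3 - 27*(7)^2 = -4 - 1323 = -1327.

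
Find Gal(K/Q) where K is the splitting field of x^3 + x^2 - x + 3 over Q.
Gal(K/Q) = S_3 (symmetric group of order 6)

Compute the discriminant of x^3 + (1)*x^2 + (-1)*x + (3): Δ = -304. Since Δ is not a rational square, the Galois group is not contained in A_3; it must be the full S_3 (irreducibility of the cubic rules out anything smaller).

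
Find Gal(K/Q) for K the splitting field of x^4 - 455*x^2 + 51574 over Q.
Gal(K/Q) = V_4 (Klein four-group, Z/2Z × Z/2Z)

f factors as (x^2 - 214)(x^2 - 241), so the splitting field is K = Q(sqrt(214), sqrt(241)). The elements 214, 241, 51574 are all non-squares in Q, so sqrt(214) and sqrt(241) generate independent quadratic extensions. Thus [K:Q] = 4 and Gal(K/Q) is generated by the two order-2 automorphisms sqrt(214) ↦ -sqrt(214) and sqrt(241) ↦ -sqrt(241), giving V_4.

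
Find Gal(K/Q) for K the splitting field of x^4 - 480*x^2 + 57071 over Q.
Gal(K/Q) = V_4 (Klein four-group, Z/2Z × Z/2Z)

f factors as (x^2 - 217)(x^2 - 263), so the splitting field is K = Q(sqrt(217), sqrt(263)). The elements 217, 263, 57071 are all non-squares in Q, so sqrt(217) and sqrt(263) generate independent quadratic extensions. Thus [K:Q] = 4 and Gal(K/Q) is generated by the two order-2 automorphisms sqrt(217) ↦ -sqrt(217) and sqrt(263) ↦ -sqrt(263), giving V_4.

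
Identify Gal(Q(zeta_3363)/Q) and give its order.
|Gal(Q(zeta_3363)/Q)| = phi(3363) = 2088; group ≅ (Z/3363Z)^* ≅ Z/2Z × Z/18Z × Z/58Z

The n-th cyclotomic polynomial Φ_3363(x) is the minimal polynomial of zeta_3363 over Q and has degree phi(3363) = 2088. So Q(zeta_3363) is a degree-2088 Galois extension with Galois group (Z/3363Z)^*. By CRT, (Z/3363Z)^* ≅ (Z/3Z)^* × (Z/19Z)^* × (Z/59Z)^*. Each prime-power unit group is (Z/3Z)^* ≅ Z/2Z; (Z/19Z)^* ≅ Z/18Z; (Z/59Z)^* ≅ Z/58Z. Hence Gal(Q(zeta_3363)/Q) ≅ Z/2Z × Z/18Z × Z/58Z.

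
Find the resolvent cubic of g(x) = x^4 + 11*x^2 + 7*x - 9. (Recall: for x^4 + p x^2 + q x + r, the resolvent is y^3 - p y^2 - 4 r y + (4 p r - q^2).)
h(y) = y^3 - 11*y^2 + 36*y - 445

Identify coefficients: p = 11, q = 7, r = -9.
Plug into h(y) = y^3 - p y^2 - 4 r y + (4 p r - q^2):
  h(y) = y^3 - (11) y^2 - 4*(-9) y + (4*(11)*(-9) - (7)^2)
       = y^3 + (-11) y^2 + (36) y + (-445).
Simplifying: h(y) = y^3 - 11*y^2 + 36*y - 445.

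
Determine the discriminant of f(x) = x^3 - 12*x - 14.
Δ = 1620

For a depressed cubic x^3 + p x + q the discriminant is Δ = -4 p^3 - 27 q^2 = -4*(-12)^3 - 27*(-14)^2 = 6912 - 5292 = 1620.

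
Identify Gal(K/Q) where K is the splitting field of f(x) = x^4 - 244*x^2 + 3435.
Gal(K/Q) = V_4 (Klein four-group, Z/2Z × Z/2Z)

f factors as (x^2 - 229)(x^2 - 15), so the splitting field is K = Q(sqrt(229), sqrt(15)). The elements 229, 15, 3435 are all non-squares in Q, so sqrt(229) and sqrt(15) generate independent quadratic extensions. Thus [K:Q] = 4 and Gal(K/Q) is generated by the two order-2 automorphisms sqrt(229) ↦ -sqrt(229) and sqrt(15) ↦ -sqrt(15), giving V_4.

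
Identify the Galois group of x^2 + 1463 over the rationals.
Gal(K/Q) = Z/2Z (cyclic of order 2)

x^2 + 1463 is irreducible over Q since -1463 is not a rational square. The splitting field Q(sqrt(-1463)) has degree 2 over Q, and its unique nontrivial automorphism is sqrt(-1463) ↦ -sqrt(-1463). Hence Gal(Q(sqrt(-1463))/Q) = Z/2Z.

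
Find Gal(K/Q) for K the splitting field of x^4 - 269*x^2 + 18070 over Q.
Gal(K/Q) = V_4 (Klein four-group, Z/2Z × Z/2Z)

f factors as (x^2 - 139)(x^2 - 130), so the splitting field is K = Q(sqrt(139), sqrt(130)). The elements 139, 130, 18070 are all non-squares in Q, so sqrt(139) and sqrt(130) generate independent quadratic extensions. Thus [K:Q] = 4 and Gal(K/Q) is generated by the two order-2 automorphisms sqrt(139) ↦ -sqrt(139) and sqrt(130) ↦ -sqrt(130), giving V_4.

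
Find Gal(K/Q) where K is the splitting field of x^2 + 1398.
Gal(K/Q) = Z/2Z (cyclic of order 2)

x^2 + 1398 is irreducible over Q since -1398 is not a rational square. The splitting field Q(sqrt(-1398)) has degree 2 over Q, and its unique nontrivial automorphism is sqrt(-1398) ↦ -sqrt(-1398). Hence Gal(Q(sqrt(-1398))/Q) = Z/2Z.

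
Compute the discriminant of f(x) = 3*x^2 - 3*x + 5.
Δ = -51

For a quadratic a x^2 + b x + c the discriminant is Δ = b^2 - 4ac = (-3)^2 - 4*(3)*(5) = 9 - (60) = -51.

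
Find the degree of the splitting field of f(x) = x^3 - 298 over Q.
[K:Q] = 6

x^3 - 298 has one real root r = 298^(1/3) and two complex roots r*zeta_3, r*zeta_3^2 where zeta_3 = e^(2*pi*i/3). The splitting field is Q(r, zeta_3). [Q(r):Q] = 3 and [Q(zeta_3):Q] = 2 with gcd = 1, so [Q(r, zeta_3):Q] = 3 * 2 = 6.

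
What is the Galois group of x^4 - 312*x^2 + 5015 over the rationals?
Gal(K/Q) = V_4 (Klein four-group, Z/2Z × Z/2Z)

f factors as (x^2 - 17)(x^2 - 295), so the splitting field is K = Q(sqrt(17), sqrt(295)). The elements 17, 295, 5015 are all non-squares in Q, so sqrt(17) and sqrt(295) generate independent quadratic extensions. Thus [K:Q] = 4 and Gal(K/Q) is generated by the two order-2 automorphisms sqrt(17) ↦ -sqrt(17) and sqrt(295) ↦ -sqrt(295), giving V_4.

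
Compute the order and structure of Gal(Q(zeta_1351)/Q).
|Gal(Q(zeta_1351)/Q)| = phi(1351) = 1152; group ≅ (Z/1351Z)^* ≅ Z/6Z × Z/192Z

The n-th cyclotomic polynomial Φ_1351(x) is the minimal polynomial of zeta_1351 over Q and has degree phi(1351) = 1152. So Q(zeta_1351) is a degree-1152 Galois extension with Galois group (Z/1351Z)^*. By CRT, (Z/1351Z)^* ≅ (Z/7Z)^* × (Z/193Z)^*. Each prime-power unit group is (Z/7Z)^* ≅ Z/6Z; (Z/193Z)^* ≅ Z/192Z. Hence Gal(Q(zeta_1351)/Q) ≅ Z/6Z × Z/192Z.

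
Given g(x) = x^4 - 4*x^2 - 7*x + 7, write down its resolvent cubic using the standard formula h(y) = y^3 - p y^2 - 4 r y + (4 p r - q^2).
h(y) = y^3 + 4*y^2 - 28*y - 161

Identify coefficients: p = -4, q = -7, r = 7.
Plug into h(y) = y^3 - p y^2 - 4 r y + (4 p r - q^2):
  h(y) = y^3 - (-4) y^2 - 4*(7) y + (4*(-4)*(7) - (-7)^2)
       = y^3 + (4) y^2 + (-28) y + (-161).
Simplifying: h(y) = y^3 + 4*y^2 - 28*y - 161.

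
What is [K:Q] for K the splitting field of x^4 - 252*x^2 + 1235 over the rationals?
[K:Q] = 4

f factors as (x^2 - 5)(x^2 - 247); the splitting field is K = Q(sqrt(5), sqrt(247)). Since 5, 247, and 1235 are all non-squares in Q, the three subfields Q(sqrt(5)), Q(sqrt(247)), Q(sqrt(1235)) are distinct degree-2 extensions, so [K:Q] = 4 (Klein four Galois group).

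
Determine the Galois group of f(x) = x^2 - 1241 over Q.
Gal(K/Q) = Z/2Z (cyclic of order 2)

x^2 - 1241 is irreducible over Q since 1241 is not a rational square. The splitting field Q(sqrt(1241)) has degree 2 over Q, and its unique nontrivial automorphism is sqrt(1241) ↦ -sqrt(1241). Hence Gal(Q(sqrt(1241))/Q) = Z/2Z.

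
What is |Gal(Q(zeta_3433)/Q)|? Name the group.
|Gal(Q(zeta_3433)/Q)| = phi(3433) = 3432; group ≅ (Z/3433Z)^* ≅ Z/3432Z

The n-th cyclotomic polynomial Φ_3433(x) is the minimal polynomial of zeta_3433 over Q and has degree phi(3433) = 3432. So Q(zeta_3433) is a degree-3432 Galois extension with Galois group (Z/3433Z)^*. (Z/3433Z)^* is cyclic since 3433 is an odd prime power (or 4). Hence Gal(Q(zeta_3433)/Q) ≅ Z/3432Z.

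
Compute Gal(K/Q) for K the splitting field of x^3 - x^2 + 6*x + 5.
Gal(K/Q) = S_3 (symmetric group of order 6)

Compute the discriminant of x^3 + (-1)*x^2 + (6)*x + (5): Δ = -2023. Since Δ is not a rational square, the Galois group is not contained in A_3; it must be the full S_3 (irreducibility of the cubic rules out anything smaller).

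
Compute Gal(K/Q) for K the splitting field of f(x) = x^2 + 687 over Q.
Gal(K/Q) = Z/2Z (cyclic of order 2)

x^2 + 687 is irreducible over Q since -687 is not a rational square. The splitting field Q(sqrt(-687)) has degree 2 over Q, and its unique nontrivial automorphism is sqrt(-687) ↦ -sqrt(-687). Hence Gal(Q(sqrt(-687))/Q) = Z/2Z.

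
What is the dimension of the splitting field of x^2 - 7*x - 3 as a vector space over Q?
[K:Q] = 2

The discriminant of x^2 + (-7)*x + (-3) is b^2 - 4c = 49 - (-12) = 61. Since 61 is not a perfect square in Q, the polynomial is irreducible over Q. Its two roots generate a degree-2 extension, so [K:Q] = 2.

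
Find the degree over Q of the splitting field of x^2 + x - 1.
[K:Q] = 2

The discriminant of x^2 + (1)*x + (-1) is b^2 - 4c = 1 - (-4) = 5. Since 5 is not a perfect square in Q, the polynomial is irreducible over Q. Its two roots generate a degree-2 extension, so [K:Q] = 2.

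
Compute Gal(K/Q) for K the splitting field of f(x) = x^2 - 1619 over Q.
Gal(K/Q) = Z/2Z (cyclic of order 2)

x^2 - 1619 is irreducible over Q since 1619 is not a rational square. The splitting field Q(sqrt(1619)) has degree 2 over Q, and its unique nontrivial automorphism is sqrt(1619) ↦ -sqrt(1619). Hence Gal(Q(sqrt(1619))/Q) = Z/2Z.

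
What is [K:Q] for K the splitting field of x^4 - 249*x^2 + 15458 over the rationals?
[K:Q] = 4

f factors as (x^2 - 118)(x^2 - 131); the splitting field is K = Q(sqrt(118), sqrt(131)). Since 118, 131, and 15458 are all non-squares in Q, the three subfields Q(sqrt(118)), Q(sqrt(131)), Q(sqrt(15458)) are distinct degree-2 extensions, so [K:Q] = 4 (Klein four Galois group).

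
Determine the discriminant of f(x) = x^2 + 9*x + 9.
Δ = 45

For a quadratic a x^2 + b x + c the discriminant is Δ = b^2 - 4ac = (9)^2 - 4*(1)*(9) = 81 - (36) = 45.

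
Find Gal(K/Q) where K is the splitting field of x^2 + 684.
Gal(K/Q) = Z/2Z (cyclic of order 2)

x^2 + 684 is irreducible over Q since -684 is not a rational square. The splitting field Q(sqrt(-684)) has degree 2 over Q, and its unique nontrivial automorphism is sqrt(-684) ↦ -sqrt(-684). Hence Gal(Q(sqrt(-684))/Q) = Z/2Z.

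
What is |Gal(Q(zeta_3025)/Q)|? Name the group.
|Gal(Q(zeta_3025)/Q)| = phi(3025) = 2200; group ≅ (Z/3025Z)^* ≅ Z/20Z × Z/110Z

The n-th cyclotomic polynomial Φ_3025(x) is the minimal polynomial of zeta_3025 over Q and has degree phi(3025) = 2200. So Q(zeta_3025) is a degree-2200 Galois extension with Galois group (Z/3025Z)^*. By CRT, (Z/3025Z)^* ≅ (Z/25Z)^* × (Z/121Z)^*. Each prime-power unit group is (Z/25Z)^* ≅ Z/20Z; (Z/121Z)^* ≅ Z/110Z. Hence Gal(Q(zeta_3025)/Q) ≅ Z/20Z × Z/110Z.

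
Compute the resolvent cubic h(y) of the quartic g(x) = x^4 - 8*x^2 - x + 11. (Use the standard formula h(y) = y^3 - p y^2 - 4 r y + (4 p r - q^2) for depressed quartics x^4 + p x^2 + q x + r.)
h(y) = y^3 + 8*y^2 - 44*y - 353

Identify coefficients: p = -8, q = -1, r = 11.
Plug into h(y) = y^3 - p y^2 - 4 r y + (4 p r - q^2):
  h(y) = y^3 - (-8) y^2 - 4*(11) y + (4*(-8)*(11) - (-1)^2)
       = y^3 + (8) y^2 + (-44) y + (-353).
Simplifying: h(y) = y^3 + 8*y^2 - 44*y - 353.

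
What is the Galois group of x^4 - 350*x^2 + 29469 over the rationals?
Gal(K/Q) = V_4 (Klein four-group, Z/2Z × Z/2Z)

f factors as (x^2 - 209)(x^2 - 141), so the splitting field is K = Q(sqrt(209), sqrt(141)). The elements 209, 141, 29469 are all non-squares in Q, so sqrt(209) and sqrt(141) generate independent quadratic extensions. Thus [K:Q] = 4 and Gal(K/Q) is generated by the two order-2 automorphisms sqrt(209) ↦ -sqrt(209) and sqrt(141) ↦ -sqrt(141), giving V_4.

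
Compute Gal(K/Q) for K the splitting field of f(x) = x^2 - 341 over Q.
Gal(K/Q) = Z/2Z (cyclic of order 2)

x^2 - 341 is irreducible over Q since 341 is not a rational square. The splitting field Q(sqrt(341)) has degree 2 over Q, and its unique nontrivial automorphism is sqrt(341) ↦ -sqrt(341). Hence Gal(Q(sqrt(341))/Q) = Z/2Z.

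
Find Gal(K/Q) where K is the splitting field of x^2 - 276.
Gal(K/Q) = Z/2Z (cyclic of order 2)

x^2 - 276 is irreducible over Q since 276 is not a rational square. The splitting field Q(sqrt(276)) has degree 2 over Q, and its unique nontrivial automorphism is sqrt(276) ↦ -sqrt(276). Hence Gal(Q(sqrt(276))/Q) = Z/2Z.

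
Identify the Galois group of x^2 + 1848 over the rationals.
Gal(K/Q) = Z/2Z (cyclic of order 2)

x^2 + 1848 is irreducible over Q since -1848 is not a rational square. The splitting field Q(sqrt(-1848)) has degree 2 over Q, and its unique nontrivial automorphism is sqrt(-1848) ↦ -sqrt(-1848). Hence Gal(Q(sqrt(-1848))/Q) = Z/2Z.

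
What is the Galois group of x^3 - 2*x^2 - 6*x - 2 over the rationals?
Gal(K/Q) = S_3 (symmetric group of order 6)

Compute the discriminant of x^3 + (-2)*x^2 + (-6)*x + (-2): Δ = 404. Since Δ is not a rational square, the Galois group is not contained in A_3; it must be the full S_3 (irreducibility of the cubic rules out anything smaller).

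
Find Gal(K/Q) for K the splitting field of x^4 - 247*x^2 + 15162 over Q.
Gal(K/Q) = V_4 (Klein four-group, Z/2Z × Z/2Z)

f factors as (x^2 - 114)(x^2 - 133), so the splitting field is K = Q(sqrt(114), sqrt(133)). The elements 114, 133, 15162 are all non-squares in Q, so sqrt(114) and sqrt(133) generate independent quadratic extensions. Thus [K:Q] = 4 and Gal(K/Q) is generated by the two order-2 automorphisms sqrt(114) ↦ -sqrt(114) and sqrt(133) ↦ -sqrt(133), giving V_4.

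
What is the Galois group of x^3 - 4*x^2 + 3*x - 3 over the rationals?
Gal(K/Q) = S_3 (symmetric group of order 6)

Compute the discriminant of x^3 + (-4)*x^2 + (3)*x + (-3): Δ = -327. Since Δ is not a rational square, the Galois group is not contained in A_3; it must be the full S_3 (irreducibility of the cubic rules out anything smaller).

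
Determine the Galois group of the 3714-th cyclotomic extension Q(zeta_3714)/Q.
|Gal(Q(zeta_3714)/Q)| = phi(3714) = 1236; group ≅ (Z/3714Z)^* ≅ Z/2Z × Z/618Z

The n-th cyclotomic polynomial Φ_3714(x) is the minimal polynomial of zeta_3714 over Q and has degree phi(3714) = 1236. So Q(zeta_3714) is a degree-1236 Galois extension with Galois group (Z/3714Z)^*. By CRT, (Z/3714Z)^* ≅ (Z/2Z)^* × (Z/3Z)^* × (Z/619Z)^*. Each prime-power unit group is (Z/2Z)^* ≅ trivial group (order 1); (Z/3Z)^* ≅ Z/2Z; (Z/619Z)^* ≅ Z/618Z. Hence Gal(Q(zeta_3714)/Q) ≅ Z/2Z × Z/618Z.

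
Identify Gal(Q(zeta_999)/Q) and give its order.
|Gal(Q(zeta_999)/Q)| = phi(999) = 648; group ≅ (Z/999Z)^* ≅ Z/18Z × Z/36Z

The n-th cyclotomic polynomial Φ_999(x) is the minimal polynomial of zeta_999 over Q and has degree phi(999) = 648. So Q(zeta_999) is a degree-648 Galois extension with Galois group (Z/999Z)^*. By CRT, (Z/999Z)^* ≅ (Z/27Z)^* × (Z/37Z)^*. Each prime-power unit group is (Z/27Z)^* ≅ Z/18Z; (Z/37Z)^* ≅ Z/36Z. Hence Gal(Q(zeta_999)/Q) ≅ Z/18Z × Z/36Z.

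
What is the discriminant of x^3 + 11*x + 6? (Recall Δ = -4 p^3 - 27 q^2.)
Δ = -6296

For a depressed cubic x^3 + p x + q the discriminant is Δ = -4 p^3 - 27 q^2 = -4*(11)^3 - 27*(6)^2 = -5324 - 972 = -6296.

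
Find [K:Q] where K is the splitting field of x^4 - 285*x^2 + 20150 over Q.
[K:Q] = 4

f factors as (x^2 - 155)(x^2 - 130); the splitting field is K = Q(sqrt(155), sqrt(130)). Since 155, 130, and 20150 are all non-squares in Q, the three subfields Q(sqrt(155)), Q(sqrt(130)), Q(sqrt(20150)) are distinct degree-2 extensions, so [K:Q] = 4 (Klein four Galois group).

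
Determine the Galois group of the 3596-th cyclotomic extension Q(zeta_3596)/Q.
|Gal(Q(zeta_3596)/Q)| = phi(3596) = 1680; group ≅ (Z/3596Z)^* ≅ Z/2Z × Z/28Z × Z/30Z

The n-th cyclotomic polynomial Φ_3596(x) is the minimal polynomial of zeta_3596 over Q and has degree phi(3596) = 1680. So Q(zeta_3596) is a degree-1680 Galois extension with Galois group (Z/3596Z)^*. By CRT, (Z/3596Z)^* ≅ (Z/4Z)^* × (Z/29Z)^* × (Z/31Z)^*. Each prime-power unit group is (Z/4Z)^* ≅ Z/2Z; (Z/29Z)^* ≅ Z/28Z; (Z/31Z)^* ≅ Z/30Z. Hence Gal(Q(zeta_3596)/Q) ≅ Z/2Z × Z/28Z × Z/30Z.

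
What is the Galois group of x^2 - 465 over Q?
Gal(K/Q) = Z/2Z (cyclic of order 2)

x^2 - 465 is irreducible over Q since 465 is not a rational square. The splitting field Q(sqrt(465)) has degree 2 over Q, and its unique nontrivial automorphism is sqrt(465) ↦ -sqrt(465). Hence Gal(Q(sqrt(465))/Q) = Z/2Z.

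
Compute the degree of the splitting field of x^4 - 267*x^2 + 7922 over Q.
[K:Q] = 4

f factors as (x^2 - 34)(x^2 - 233); the splitting field is K = Q(sqrt(34), sqrt(233)). Since 34, 233, and 7922 are all non-squares in Q, the three subfields Q(sqrt(34)), Q(sqrt(233)), Q(sqrt(7922)) are distinct degree-2 extensions, so [K:Q] = 4 (Klein four Galois group).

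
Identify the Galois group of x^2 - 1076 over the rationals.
Gal(K/Q) = Z/2Z (cyclic of order 2)

x^2 - 1076 is irreducible over Q since 1076 is not a rational square. The splitting field Q(sqrt(1076)) has degree 2 over Q, and its unique nontrivial automorphism is sqrt(1076) ↦ -sqrt(1076). Hence Gal(Q(sqrt(1076))/Q) = Z/2Z.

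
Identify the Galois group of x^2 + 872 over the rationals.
Gal(K/Q) = Z/2Z (cyclic of order 2)

x^2 + 872 is irreducible over Q since -872 is not a rational square. The splitting field Q(sqrt(-872)) has degree 2 over Q, and its unique nontrivial automorphism is sqrt(-872) ↦ -sqrt(-872). Hence Gal(Q(sqrt(-872))/Q) = Z/2Z.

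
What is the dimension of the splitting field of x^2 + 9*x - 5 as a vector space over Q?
[K:Q] = 2

The discriminant of x^2 + (9)*x + (-5) is b^2 - 4c = 81 - (-20) = 101. Since 101 is not a perfect square in Q, the polynomial is irreducible over Q. Its two roots generate a degree-2 extension, so [K:Q] = 2.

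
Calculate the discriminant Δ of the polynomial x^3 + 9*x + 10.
Δ = -5616

For a depressed cubic x^3 + p x + q the discriminant is Δ = -4 p^3 - 27 q^2 = -4*(9)^3 - 27*(10)^2 = -2916 - 2700 = -5616.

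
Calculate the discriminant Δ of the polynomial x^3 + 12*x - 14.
Δ = -12204

For a depressed cubic x^3 + p x + q the discriminant is Δ = -4 p^3 - 27 q^2 = -4*(12)^3 - 27*(-14)^2 = -6912 - 5292 = -12204.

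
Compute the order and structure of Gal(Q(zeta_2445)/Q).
|Gal(Q(zeta_2445)/Q)| = phi(2445) = 1296; group ≅ (Z/2445Z)^* ≅ Z/2Z × Z/4Z × Z/162Z

The n-th cyclotomic polynomial Φ_2445(x) is the minimal polynomial of zeta_2445 over Q and has degree phi(2445) = 1296. So Q(zeta_2445) is a degree-1296 Galois extension with Galois group (Z/2445Z)^*. By CRT, (Z/2445Z)^* ≅ (Z/3Z)^* × (Z/5Z)^* × (Z/163Z)^*. Each prime-power unit group is (Z/3Z)^* ≅ Z/2Z; (Z/5Z)^* ≅ Z/4Z; (Z/163Z)^* ≅ Z/162Z. Hence Gal(Q(zeta_2445)/Q) ≅ Z/2Z × Z/4Z × Z/162Z.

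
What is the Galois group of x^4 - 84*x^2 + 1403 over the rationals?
Gal(K/Q) = V_4 (Klein four-group, Z/2Z × Z/2Z)

f factors as (x^2 - 23)(x^2 - 61), so the splitting field is K = Q(sqrt(23), sqrt(61)). The elements 23, 61, 1403 are all non-squares in Q, so sqrt(23) and sqrt(61) generate independent quadratic extensions. Thus [K:Q] = 4 and Gal(K/Q) is generated by the two order-2 automorphisms sqrt(23) ↦ -sqrt(23) and sqrt(61) ↦ -sqrt(61), giving V_4.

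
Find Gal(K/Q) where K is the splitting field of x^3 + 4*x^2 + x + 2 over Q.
Gal(K/Q) = S_3 (symmetric group of order 6)

Compute the discriminant of x^3 + (4)*x^2 + (1)*x + (2): Δ = -464. Since Δ is not a rational square, the Galois group is not contained in A_3; it must be the full S_3 (irreducibility of the cubic rules out anything smaller).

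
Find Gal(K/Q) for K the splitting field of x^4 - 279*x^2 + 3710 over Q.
Gal(K/Q) = V_4 (Klein four-group, Z/2Z × Z/2Z)

f factors as (x^2 - 265)(x^2 - 14), so the splitting field is K = Q(sqrt(265), sqrt(14)). The elements 265, 14, 3710 are all non-squares in Q, so sqrt(265) and sqrt(14) generate independent quadratic extensions. Thus [K:Q] = 4 and Gal(K/Q) is generated by the two order-2 automorphisms sqrt(265) ↦ -sqrt(265) and sqrt(14) ↦ -sqrt(14), giving V_4.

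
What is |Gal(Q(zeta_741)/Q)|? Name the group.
|Gal(Q(zeta_741)/Q)| = phi(741) = 432; group ≅ (Z/741Z)^* ≅ Z/2Z × Z/12Z × Z/18Z

The n-th cyclotomic polynomial Φ_741(x) is the minimal polynomial of zeta_741 over Q and has degree phi(741) = 432. So Q(zeta_741) is a degree-432 Galois extension with Galois group (Z/741Z)^*. By CRT, (Z/741Z)^* ≅ (Z/3Z)^* × (Z/13Z)^* × (Z/19Z)^*. Each prime-power unit group is (Z/3Z)^* ≅ Z/2Z; (Z/13Z)^* ≅ Z/12Z; (Z/19Z)^* ≅ Z/18Z. Hence Gal(Q(zeta_741)/Q) ≅ Z/2Z × Z/12Z × Z/18Z.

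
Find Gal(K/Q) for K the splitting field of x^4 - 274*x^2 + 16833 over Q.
Gal(K/Q) = V_4 (Klein four-group, Z/2Z × Z/2Z)

f factors as (x^2 - 181)(x^2 - 93), so the splitting field is K = Q(sqrt(181), sqrt(93)). The elements 181, 93, 16833 are all non-squares in Q, so sqrt(181) and sqrt(93) generate independent quadratic extensions. Thus [K:Q] = 4 and Gal(K/Q) is generated by the two order-2 automorphisms sqrt(181) ↦ -sqrt(181) and sqrt(93) ↦ -sqrt(93), giving V_4.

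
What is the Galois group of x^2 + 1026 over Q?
Gal(K/Q) = Z/2Z (cyclic of order 2)

x^2 + 1026 is irreducible over Q since -1026 is not a rational square. The splitting field Q(sqrt(-1026)) has degree 2 over Q, and its unique nontrivial automorphism is sqrt(-1026) ↦ -sqrt(-1026). Hence Gal(Q(sqrt(-1026))/Q) = Z/2Z.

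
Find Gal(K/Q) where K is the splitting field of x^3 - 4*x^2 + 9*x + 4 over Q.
Gal(K/Q) = S_3 (symmetric group of order 6)

Compute the discriminant of x^3 + (-4)*x^2 + (9)*x + (4): Δ = -3620. Since Δ is not a rational square, the Galois group is not contained in A_3; it must be the full S_3 (irreducibility of the cubic rules out anything smaller).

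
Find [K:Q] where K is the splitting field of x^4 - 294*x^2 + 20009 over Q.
[K:Q] = 4

f factors as (x^2 - 187)(x^2 - 107); the splitting field is K = Q(sqrt(187), sqrt(107)). Since 187, 107, and 20009 are all non-squares in Q, the three subfields Q(sqrt(187)), Q(sqrt(107)), Q(sqrt(20009)) are distinct degree-2 extensions, so [K:Q] = 4 (Klein four Galois group).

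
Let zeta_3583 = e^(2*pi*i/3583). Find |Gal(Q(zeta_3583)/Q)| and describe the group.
|Gal(Q(zeta_3583)/Q)| = phi(3583) = 3582; group ≅ (Z/3583Z)^* ≅ Z/3582Z

The n-th cyclotomic polynomial Φ_3583(x) is the minimal polynomial of zeta_3583 over Q and has degree phi(3583) = 3582. So Q(zeta_3583) is a degree-3582 Galois extension with Galois group (Z/3583Z)^*. (Z/3583Z)^* is cyclic since 3583 is an odd prime power (or 4). Hence Gal(Q(zeta_3583)/Q) ≅ Z/3582Z.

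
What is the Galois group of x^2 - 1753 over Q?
Gal(K/Q) = Z/2Z (cyclic of order 2)

x^2 - 1753 is irreducible over Q since 1753 is not a rational square. The splitting field Q(sqrt(1753)) has degree 2 over Q, and its unique nontrivial automorphism is sqrt(1753) ↦ -sqrt(1753). Hence Gal(Q(sqrt(1753))/Q) = Z/2Z.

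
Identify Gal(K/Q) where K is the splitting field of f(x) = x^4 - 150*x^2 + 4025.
Gal(K/Q) = V_4 (Klein four-group, Z/2Z × Z/2Z)

f factors as (x^2 - 115)(x^2 - 35), so the splitting field is K = Q(sqrt(115), sqrt(35)). The elements 115, 35, 4025 are all non-squares in Q, so sqrt(115) and sqrt(35) generate independent quadratic extensions. Thus [K:Q] = 4 and Gal(K/Q) is generated by the two order-2 automorphisms sqrt(115) ↦ -sqrt(115) and sqrt(35) ↦ -sqrt(35), giving V_4.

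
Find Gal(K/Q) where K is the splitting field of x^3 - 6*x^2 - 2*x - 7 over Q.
Gal(K/Q) = S_3 (symmetric group of order 6)

Compute the discriminant of x^3 + (-6)*x^2 + (-2)*x + (-7): Δ = -8707. Since Δ is not a rational square, the Galois group is not contained in A_3; it must be the full S_3 (irreducibility of the cubic rules out anything smaller).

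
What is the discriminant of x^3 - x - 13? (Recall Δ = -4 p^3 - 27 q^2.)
Δ = -4559

For a depressed cubic x^3 + p x + q the discriminant is Δ = -4 p^3 - 27 q^2 = -4*(-1)^3 - 27*(-13)^2 = 4 - 4563 = -4559.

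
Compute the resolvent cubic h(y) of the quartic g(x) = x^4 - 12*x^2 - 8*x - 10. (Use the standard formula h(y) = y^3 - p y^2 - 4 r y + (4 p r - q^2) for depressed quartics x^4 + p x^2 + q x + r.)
h(y) = y^3 + 12*y^2 + 40*y + 416

Identify coefficients: p = -12, q = -8, r = -10.
Plug into h(y) = y^3 - p y^2 - 4 r y + (4 p r - q^2):
  h(y) = y^3 - (-12) y^2 - 4*(-10) y + (4*(-12)*(-10) - (-8)^2)
       = y^3 + (12) y^2 + (40) y + (416).
Simplifying: h(y) = y^3 + 12*y^2 + 40*y + 416.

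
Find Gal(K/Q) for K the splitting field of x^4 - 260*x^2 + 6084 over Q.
Gal(K/Q) = Z/2Z (cyclic of order 2)

f factors as (x^2 - 26)(x^2 - 234), so the splitting field is K = Q(sqrt(26), sqrt(234)). The squarefree part of 26 is 26 and the squarefree part of 234 is also 26, so sqrt(26) and sqrt(234) are both rational multiples of sqrt(26). Hence Q(sqrt(26)) = Q(sqrt(234)) = Q(sqrt(26)), and the splitting field collapses to a single degree-2 extension with Galois group Z/2Z.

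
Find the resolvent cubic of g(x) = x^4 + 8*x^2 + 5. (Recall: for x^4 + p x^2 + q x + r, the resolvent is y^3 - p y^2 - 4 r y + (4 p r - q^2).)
h(y) = y^3 - 8*y^2 - 20*y + 160

Identify coefficients: p = 8, q = 0, r = 5.
Plug into h(y) = y^3 - p y^2 - 4 r y + (4 p r - q^2):
  h(y) = y^3 - (8) y^2 - 4*(5) y + (4*(8)*(5) - (0)^2)
       = y^3 + (-8) y^2 + (-20) y + (160).
Simplifying: h(y) = y^3 - 8*y^2 - 20*y + 160.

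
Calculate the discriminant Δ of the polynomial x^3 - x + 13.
Δ = -4559

For a depressed cubic x^3 + p x + q the discriminant is Δ = -4 p^3 - 27 q^2 = -4*(-1)^3 - 27*(13)^2 = 4 - 4563 = -4559.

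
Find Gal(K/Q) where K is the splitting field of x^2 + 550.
Gal(K/Q) = Z/2Z (cyclic of order 2)

x^2 + 550 is irreducible over Q since -550 is not a rational square. The splitting field Q(sqrt(-550)) has degree 2 over Q, and its unique nontrivial automorphism is sqrt(-550) ↦ -sqrt(-550). Hence Gal(Q(sqrt(-550))/Q) = Z/2Z.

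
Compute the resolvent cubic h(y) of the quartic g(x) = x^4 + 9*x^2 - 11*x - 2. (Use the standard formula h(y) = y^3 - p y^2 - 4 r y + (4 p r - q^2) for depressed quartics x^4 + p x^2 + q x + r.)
h(y) = y^3 - 9*y^2 + 8*y - 193

Identify coefficients: p = 9, q = -11, r = -2.
Plug into h(y) = y^3 - p y^2 - 4 r y + (4 p r - q^2):
  h(y) = y^3 - (9) y^2 - 4*(-2) y + (4*(9)*(-2) - (-11)^2)
       = y^3 + (-9) y^2 + (8) y + (-193).
Simplifying: h(y) = y^3 - 9*y^2 + 8*y - 193.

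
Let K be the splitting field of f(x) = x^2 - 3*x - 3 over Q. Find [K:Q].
[K:Q] = 2

The discriminant of x^2 + (-3)*x + (-3) is b^2 - 4c = 9 - (-12) = 21. Since 21 is not a perfect square in Q, the polynomial is irreducible over Q. Its two roots generate a degree-2 extension, so [K:Q] = 2.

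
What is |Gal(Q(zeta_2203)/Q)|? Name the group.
|Gal(Q(zeta_2203)/Q)| = phi(2203) = 2202; group ≅ (Z/2203Z)^* ≅ Z/2202Z

The n-th cyclotomic polynomial Φ_2203(x) is the minimal polynomial of zeta_2203 over Q and has degree phi(2203) = 2202. So Q(zeta_2203) is a degree-2202 Galois extension with Galois group (Z/2203Z)^*. (Z/2203Z)^* is cyclic since 2203 is an odd prime power (or 4). Hence Gal(Q(zeta_2203)/Q) ≅ Z/2202Z.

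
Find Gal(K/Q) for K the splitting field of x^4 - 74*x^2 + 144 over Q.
Gal(K/Q) = Z/2Z (cyclic of order 2)

f factors as (x^2 - 2)(x^2 - 72), so the splitting field is K = Q(sqrt(2), sqrt(72)). The squarefree part of 2 is 2 and the squarefree part of 72 is also 2, so sqrt(2) and sqrt(72) are both rational multiples of sqrt(2). Hence Q(sqrt(2)) = Q(sqrt(72)) = Q(sqrt(2)), and the splitting field collapses to a single degree-2 extension with Galois group Z/2Z.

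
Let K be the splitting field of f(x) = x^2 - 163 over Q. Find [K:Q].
[K:Q] = 2

The polynomial x^2 - 163 is irreducible over Q since 163 is not a perfect square. Its splitting field is Q(sqrt(163)), which has degree 2 over Q.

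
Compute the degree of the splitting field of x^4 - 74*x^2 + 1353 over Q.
[K:Q] = 4

f factors as (x^2 - 41)(x^2 - 33); the splitting field is K = Q(sqrt(41), sqrt(33)). Since 41, 33, and 1353 are all non-squares in Q, the three subfields Q(sqrt(41)), Q(sqrt(33)), Q(sqrt(1353)) are distinct degree-2 extensions, so [K:Q] = 4 (Klein four Galois group).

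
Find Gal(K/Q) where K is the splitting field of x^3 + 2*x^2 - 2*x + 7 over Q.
Gal(K/Q) = S_3 (symmetric group of order 6)

Compute the discriminant of x^3 + (2)*x^2 + (-2)*x + (7): Δ = -2003. Since Δ is not a rational square, the Galois group is not contained in A_3; it must be the full S_3 (irreducibility of the cubic rules out anything smaller).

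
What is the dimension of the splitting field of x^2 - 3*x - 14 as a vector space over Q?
[K:Q] = 2

The discriminant of x^2 + (-3)*x + (-14) is b^2 - 4c = 9 - (-56) = 65. Since 65 is not a perfect square in Q, the polynomial is irreducible over Q. Its two roots generate a degree-2 extension, so [K:Q] = 2.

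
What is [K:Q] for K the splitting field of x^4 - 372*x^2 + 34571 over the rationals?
[K:Q] = 4

f factors as (x^2 - 181)(x^2 - 191); the splitting field is K = Q(sqrt(181), sqrt(191)). Since 181, 191, and 34571 are all non-squares in Q, the three subfields Q(sqrt(181)), Q(sqrt(191)), Q(sqrt(34571)) are distinct degree-2 extensions, so [K:Q] = 4 (Klein four Galois group).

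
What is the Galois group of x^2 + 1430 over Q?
Gal(K/Q) = Z/2Z (cyclic of order 2)

x^2 + 1430 is irreducible over Q since -1430 is not a rational square. The splitting field Q(sqrt(-1430)) has degree 2 over Q, and its unique nontrivial automorphism is sqrt(-1430) ↦ -sqrt(-1430). Hence Gal(Q(sqrt(-1430))/Q) = Z/2Z.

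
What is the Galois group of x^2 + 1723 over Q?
Gal(K/Q) = Z/2Z (cyclic of order 2)

x^2 + 1723 is irreducible over Q since -1723 is not a rational square. The splitting field Q(sqrt(-1723)) has degree 2 over Q, and its unique nontrivial automorphism is sqrt(-1723) ↦ -sqrt(-1723). Hence Gal(Q(sqrt(-1723))/Q) = Z/2Z.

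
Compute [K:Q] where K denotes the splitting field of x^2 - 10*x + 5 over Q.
[K:Q] = 2

The discriminant of x^2 + (-10)*x + (5) is b^2 - 4c = 100 - (20) = 80. Since 80 is not a perfect square in Q, the polynomial is irreducible over Q. Its two roots generate a degree-2 extension, so [K:Q] = 2.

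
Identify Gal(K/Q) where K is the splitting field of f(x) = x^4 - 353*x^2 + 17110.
Gal(K/Q) = V_4 (Klein four-group, Z/2Z × Z/2Z)

f factors as (x^2 - 58)(x^2 - 295), so the splitting field is K = Q(sqrt(58), sqrt(295)). The elements 58, 295, 17110 are all non-squares in Q, so sqrt(58) and sqrt(295) generate independent quadratic extensions. Thus [K:Q] = 4 and Gal(K/Q) is generated by the two order-2 automorphisms sqrt(58) ↦ -sqrt(58) and sqrt(295) ↦ -sqrt(295), giving V_4.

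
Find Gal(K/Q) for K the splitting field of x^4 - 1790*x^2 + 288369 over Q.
Gal(K/Q) = Z/2Z (cyclic of order 2)

f factors as (x^2 - 179)(x^2 - 1611), so the splitting field is K = Q(sqrt(179), sqrt(1611)). The squarefree part of 179 is 179 and the squarefree part of 1611 is also 179, so sqrt(179) and sqrt(1611) are both rational multiples of sqrt(179). Hence Q(sqrt(179)) = Q(sqrt(1611)) = Q(sqrt(179)), and the splitting field collapses to a single degree-2 extension with Galois group Z/2Z.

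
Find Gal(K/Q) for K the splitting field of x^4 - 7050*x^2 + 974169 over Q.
Gal(K/Q) = Z/2Z (cyclic of order 2)

f factors as (x^2 - 6909)(x^2 - 141), so the splitting field is K = Q(sqrt(6909), sqrt(141)). The squarefree part of 6909 is 141 and the squarefree part of 141 is also 141, so sqrt(6909) and sqrt(141) are both rational multiples of sqrt(141). Hence Q(sqrt(6909)) = Q(sqrt(141)) = Q(sqrt(141)), and the splitting field collapses to a single degree-2 extension with Galois group Z/2Z.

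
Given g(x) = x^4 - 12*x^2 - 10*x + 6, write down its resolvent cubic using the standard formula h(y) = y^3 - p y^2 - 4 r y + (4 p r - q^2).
h(y) = y^3 + 12*y^2 - 24*y - 388

Identify coefficients: p = -12, q = -10, r = 6.
Plug into h(y) = y^3 - p y^2 - 4 r y + (4 p r - q^2):
  h(y) = y^3 - (-12) y^2 - 4*(6) y + (4*(-12)*(6) - (-10)^2)
       = y^3 + (12) y^2 + (-24) y + (-388).
Simplifying: h(y) = y^3 + 12*y^2 - 24*y - 388.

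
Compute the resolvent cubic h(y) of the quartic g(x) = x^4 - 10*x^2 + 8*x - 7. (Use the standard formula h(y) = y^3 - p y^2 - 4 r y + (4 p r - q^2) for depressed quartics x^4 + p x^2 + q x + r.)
h(y) = y^3 + 10*y^2 + 28*y + 216

Identify coefficients: p = -10, q = 8, r = -7.
Plug into h(y) = y^3 - p y^2 - 4 r y + (4 p r - q^2):
  h(y) = y^3 - (-10) y^2 - 4*(-7) y + (4*(-10)*(-7) - (8)^2)
       = y^3 + (10) y^2 + (28) y + (216).
Simplifying: h(y) = y^3 + 10*y^2 + 28*y + 216.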